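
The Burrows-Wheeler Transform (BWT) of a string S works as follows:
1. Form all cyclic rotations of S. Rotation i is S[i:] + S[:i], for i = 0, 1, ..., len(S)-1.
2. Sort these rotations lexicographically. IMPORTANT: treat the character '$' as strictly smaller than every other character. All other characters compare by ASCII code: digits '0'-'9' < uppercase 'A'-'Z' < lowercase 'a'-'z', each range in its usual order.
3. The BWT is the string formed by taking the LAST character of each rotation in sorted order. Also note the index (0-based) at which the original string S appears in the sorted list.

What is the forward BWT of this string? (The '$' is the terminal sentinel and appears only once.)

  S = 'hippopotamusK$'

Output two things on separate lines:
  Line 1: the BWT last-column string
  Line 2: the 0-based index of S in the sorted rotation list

All 14 rotations (rotation i = S[i:]+S[:i]):
  rot[0] = hippopotamusK$
  rot[1] = ippopotamusK$h
  rot[2] = ppopotamusK$hi
  rot[3] = popotamusK$hip
  rot[4] = opotamusK$hipp
  rot[5] = potamusK$hippo
  rot[6] = otamusK$hippop
  rot[7] = tamusK$hippopo
  rot[8] = amusK$hippopot
  rot[9] = musK$hippopota
  rot[10] = usK$hippopotam
  rot[11] = sK$hippopotamu
  rot[12] = K$hippopotamus
  rot[13] = $hippopotamusK
Sorted (with $ < everything):
  sorted[0] = $hippopotamusK  (last char: 'K')
  sorted[1] = K$hippopotamus  (last char: 's')
  sorted[2] = amusK$hippopot  (last char: 't')
  sorted[3] = hippopotamusK$  (last char: '$')
  sorted[4] = ippopotamusK$h  (last char: 'h')
  sorted[5] = musK$hippopota  (last char: 'a')
  sorted[6] = opotamusK$hipp  (last char: 'p')
  sorted[7] = otamusK$hippop  (last char: 'p')
  sorted[8] = popotamusK$hip  (last char: 'p')
  sorted[9] = potamusK$hippo  (last char: 'o')
  sorted[10] = ppopotamusK$hi  (last char: 'i')
  sorted[11] = sK$hippopotamu  (last char: 'u')
  sorted[12] = tamusK$hippopo  (last char: 'o')
  sorted[13] = usK$hippopotam  (last char: 'm')
Last column: Kst$happpoiuom
Original string S is at sorted index 3

Answer: Kst$happpoiuom
3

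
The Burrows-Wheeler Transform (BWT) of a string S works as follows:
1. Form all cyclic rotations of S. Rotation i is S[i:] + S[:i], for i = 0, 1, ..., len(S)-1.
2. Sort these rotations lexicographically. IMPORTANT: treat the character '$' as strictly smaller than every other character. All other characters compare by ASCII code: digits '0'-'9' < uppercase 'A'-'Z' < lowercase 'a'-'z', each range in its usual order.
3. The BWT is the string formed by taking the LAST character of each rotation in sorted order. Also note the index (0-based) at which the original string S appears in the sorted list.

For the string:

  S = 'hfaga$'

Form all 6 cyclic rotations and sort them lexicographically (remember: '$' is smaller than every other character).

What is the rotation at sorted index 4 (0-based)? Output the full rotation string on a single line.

Answer: ga$hfa

Derivation:
All 6 rotations (rotation i = S[i:]+S[:i]):
  rot[0] = hfaga$
  rot[1] = faga$h
  rot[2] = aga$hf
  rot[3] = ga$hfa
  rot[4] = a$hfag
  rot[5] = $hfaga
Sorted (with $ < everything):
  sorted[0] = $hfaga
  sorted[1] = a$hfag
  sorted[2] = aga$hf
  sorted[3] = faga$h
  sorted[4] = ga$hfa
  sorted[5] = hfaga$
sorted[4] = ga$hfa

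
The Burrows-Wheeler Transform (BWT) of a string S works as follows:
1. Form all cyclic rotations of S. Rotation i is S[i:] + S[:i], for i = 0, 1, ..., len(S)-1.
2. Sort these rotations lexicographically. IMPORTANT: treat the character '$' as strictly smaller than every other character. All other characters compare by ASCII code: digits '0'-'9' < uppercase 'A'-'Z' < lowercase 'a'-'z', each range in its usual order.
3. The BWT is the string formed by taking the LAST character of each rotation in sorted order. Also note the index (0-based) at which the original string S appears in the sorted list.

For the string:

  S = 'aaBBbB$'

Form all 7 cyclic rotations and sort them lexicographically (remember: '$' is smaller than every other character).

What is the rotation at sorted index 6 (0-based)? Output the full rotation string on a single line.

All 7 rotations (rotation i = S[i:]+S[:i]):
  rot[0] = aaBBbB$
  rot[1] = aBBbB$a
  rot[2] = BBbB$aa
  rot[3] = BbB$aaB
  rot[4] = bB$aaBB
  rot[5] = B$aaBBb
  rot[6] = $aaBBbB
Sorted (with $ < everything):
  sorted[0] = $aaBBbB
  sorted[1] = B$aaBBb
  sorted[2] = BBbB$aa
  sorted[3] = BbB$aaB
  sorted[4] = aBBbB$a
  sorted[5] = aaBBbB$
  sorted[6] = bB$aaBB
sorted[6] = bB$aaBB

Answer: bB$aaBB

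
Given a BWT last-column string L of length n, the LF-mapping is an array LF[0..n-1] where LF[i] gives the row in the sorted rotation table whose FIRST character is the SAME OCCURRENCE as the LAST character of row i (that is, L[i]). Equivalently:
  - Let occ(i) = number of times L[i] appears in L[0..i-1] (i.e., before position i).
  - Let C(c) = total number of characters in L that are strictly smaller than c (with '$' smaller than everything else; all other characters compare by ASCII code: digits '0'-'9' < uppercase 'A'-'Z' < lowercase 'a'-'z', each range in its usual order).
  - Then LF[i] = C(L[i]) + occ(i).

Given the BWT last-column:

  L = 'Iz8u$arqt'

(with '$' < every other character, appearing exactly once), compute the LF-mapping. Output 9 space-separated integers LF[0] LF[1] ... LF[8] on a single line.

Char counts: '$':1, '8':1, 'I':1, 'a':1, 'q':1, 'r':1, 't':1, 'u':1, 'z':1
C (first-col start): C('$')=0, C('8')=1, C('I')=2, C('a')=3, C('q')=4, C('r')=5, C('t')=6, C('u')=7, C('z')=8
L[0]='I': occ=0, LF[0]=C('I')+0=2+0=2
L[1]='z': occ=0, LF[1]=C('z')+0=8+0=8
L[2]='8': occ=0, LF[2]=C('8')+0=1+0=1
L[3]='u': occ=0, LF[3]=C('u')+0=7+0=7
L[4]='$': occ=0, LF[4]=C('$')+0=0+0=0
L[5]='a': occ=0, LF[5]=C('a')+0=3+0=3
L[6]='r': occ=0, LF[6]=C('r')+0=5+0=5
L[7]='q': occ=0, LF[7]=C('q')+0=4+0=4
L[8]='t': occ=0, LF[8]=C('t')+0=6+0=6

Answer: 2 8 1 7 0 3 5 4 6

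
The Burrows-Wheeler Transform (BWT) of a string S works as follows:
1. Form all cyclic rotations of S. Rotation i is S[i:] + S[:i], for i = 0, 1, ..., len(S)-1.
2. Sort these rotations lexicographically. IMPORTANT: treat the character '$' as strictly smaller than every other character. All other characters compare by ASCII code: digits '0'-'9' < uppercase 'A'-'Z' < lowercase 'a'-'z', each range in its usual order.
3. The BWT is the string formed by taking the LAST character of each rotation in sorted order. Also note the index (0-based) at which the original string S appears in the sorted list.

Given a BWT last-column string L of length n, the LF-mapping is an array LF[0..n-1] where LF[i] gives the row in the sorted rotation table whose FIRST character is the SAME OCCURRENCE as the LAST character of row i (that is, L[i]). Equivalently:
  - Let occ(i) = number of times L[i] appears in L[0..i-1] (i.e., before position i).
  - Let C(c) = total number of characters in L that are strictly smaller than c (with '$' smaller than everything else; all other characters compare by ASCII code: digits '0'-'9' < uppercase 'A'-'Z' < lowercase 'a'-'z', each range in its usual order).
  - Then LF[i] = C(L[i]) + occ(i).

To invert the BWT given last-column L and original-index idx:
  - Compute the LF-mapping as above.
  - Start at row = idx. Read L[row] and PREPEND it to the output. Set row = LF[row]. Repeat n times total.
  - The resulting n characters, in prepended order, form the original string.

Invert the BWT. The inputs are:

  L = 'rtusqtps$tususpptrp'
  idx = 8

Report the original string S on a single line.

LF mapping: 6 12 16 8 5 13 1 9 0 14 17 10 18 11 2 3 15 7 4
Walk LF starting at row 8, prepending L[row]:
  step 1: row=8, L[8]='$', prepend. Next row=LF[8]=0
  step 2: row=0, L[0]='r', prepend. Next row=LF[0]=6
  step 3: row=6, L[6]='p', prepend. Next row=LF[6]=1
  step 4: row=1, L[1]='t', prepend. Next row=LF[1]=12
  step 5: row=12, L[12]='u', prepend. Next row=LF[12]=18
  step 6: row=18, L[18]='p', prepend. Next row=LF[18]=4
  step 7: row=4, L[4]='q', prepend. Next row=LF[4]=5
  step 8: row=5, L[5]='t', prepend. Next row=LF[5]=13
  step 9: row=13, L[13]='s', prepend. Next row=LF[13]=11
  step 10: row=11, L[11]='s', prepend. Next row=LF[11]=10
  step 11: row=10, L[10]='u', prepend. Next row=LF[10]=17
  step 12: row=17, L[17]='r', prepend. Next row=LF[17]=7
  step 13: row=7, L[7]='s', prepend. Next row=LF[7]=9
  step 14: row=9, L[9]='t', prepend. Next row=LF[9]=14
  step 15: row=14, L[14]='p', prepend. Next row=LF[14]=2
  step 16: row=2, L[2]='u', prepend. Next row=LF[2]=16
  step 17: row=16, L[16]='t', prepend. Next row=LF[16]=15
  step 18: row=15, L[15]='p', prepend. Next row=LF[15]=3
  step 19: row=3, L[3]='s', prepend. Next row=LF[3]=8
Reversed output: sptuptsrusstqputpr$

Answer: sptuptsrusstqputpr$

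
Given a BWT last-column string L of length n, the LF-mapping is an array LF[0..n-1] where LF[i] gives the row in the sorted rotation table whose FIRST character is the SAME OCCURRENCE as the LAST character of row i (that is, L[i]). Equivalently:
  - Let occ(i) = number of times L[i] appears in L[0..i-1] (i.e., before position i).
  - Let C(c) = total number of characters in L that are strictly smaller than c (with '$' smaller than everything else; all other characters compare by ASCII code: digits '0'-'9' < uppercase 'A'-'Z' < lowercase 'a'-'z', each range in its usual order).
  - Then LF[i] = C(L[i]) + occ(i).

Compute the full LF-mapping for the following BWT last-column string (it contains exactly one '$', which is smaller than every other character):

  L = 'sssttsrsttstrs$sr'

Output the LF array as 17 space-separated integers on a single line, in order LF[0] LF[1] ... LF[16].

Char counts: '$':1, 'r':3, 's':8, 't':5
C (first-col start): C('$')=0, C('r')=1, C('s')=4, C('t')=12
L[0]='s': occ=0, LF[0]=C('s')+0=4+0=4
L[1]='s': occ=1, LF[1]=C('s')+1=4+1=5
L[2]='s': occ=2, LF[2]=C('s')+2=4+2=6
L[3]='t': occ=0, LF[3]=C('t')+0=12+0=12
L[4]='t': occ=1, LF[4]=C('t')+1=12+1=13
L[5]='s': occ=3, LF[5]=C('s')+3=4+3=7
L[6]='r': occ=0, LF[6]=C('r')+0=1+0=1
L[7]='s': occ=4, LF[7]=C('s')+4=4+4=8
L[8]='t': occ=2, LF[8]=C('t')+2=12+2=14
L[9]='t': occ=3, LF[9]=C('t')+3=12+3=15
L[10]='s': occ=5, LF[10]=C('s')+5=4+5=9
L[11]='t': occ=4, LF[11]=C('t')+4=12+4=16
L[12]='r': occ=1, LF[12]=C('r')+1=1+1=2
L[13]='s': occ=6, LF[13]=C('s')+6=4+6=10
L[14]='$': occ=0, LF[14]=C('$')+0=0+0=0
L[15]='s': occ=7, LF[15]=C('s')+7=4+7=11
L[16]='r': occ=2, LF[16]=C('r')+2=1+2=3

Answer: 4 5 6 12 13 7 1 8 14 15 9 16 2 10 0 11 3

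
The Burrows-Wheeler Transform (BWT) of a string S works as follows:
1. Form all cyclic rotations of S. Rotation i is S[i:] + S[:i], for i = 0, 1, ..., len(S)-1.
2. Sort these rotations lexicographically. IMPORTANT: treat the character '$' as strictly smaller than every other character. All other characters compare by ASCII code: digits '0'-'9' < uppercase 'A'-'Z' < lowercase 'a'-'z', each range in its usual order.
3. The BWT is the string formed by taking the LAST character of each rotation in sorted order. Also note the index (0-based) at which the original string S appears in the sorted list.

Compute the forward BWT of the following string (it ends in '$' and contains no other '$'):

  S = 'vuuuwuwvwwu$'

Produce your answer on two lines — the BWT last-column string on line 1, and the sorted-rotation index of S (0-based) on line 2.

Answer: uwvuuw$wwuuv
6

Derivation:
All 12 rotations (rotation i = S[i:]+S[:i]):
  rot[0] = vuuuwuwvwwu$
  rot[1] = uuuwuwvwwu$v
  rot[2] = uuwuwvwwu$vu
  rot[3] = uwuwvwwu$vuu
  rot[4] = wuwvwwu$vuuu
  rot[5] = uwvwwu$vuuuw
  rot[6] = wvwwu$vuuuwu
  rot[7] = vwwu$vuuuwuw
  rot[8] = wwu$vuuuwuwv
  rot[9] = wu$vuuuwuwvw
  rot[10] = u$vuuuwuwvww
  rot[11] = $vuuuwuwvwwu
Sorted (with $ < everything):
  sorted[0] = $vuuuwuwvwwu  (last char: 'u')
  sorted[1] = u$vuuuwuwvww  (last char: 'w')
  sorted[2] = uuuwuwvwwu$v  (last char: 'v')
  sorted[3] = uuwuwvwwu$vu  (last char: 'u')
  sorted[4] = uwuwvwwu$vuu  (last char: 'u')
  sorted[5] = uwvwwu$vuuuw  (last char: 'w')
  sorted[6] = vuuuwuwvwwu$  (last char: '$')
  sorted[7] = vwwu$vuuuwuw  (last char: 'w')
  sorted[8] = wu$vuuuwuwvw  (last char: 'w')
  sorted[9] = wuwvwwu$vuuu  (last char: 'u')
  sorted[10] = wvwwu$vuuuwu  (last char: 'u')
  sorted[11] = wwu$vuuuwuwv  (last char: 'v')
Last column: uwvuuw$wwuuv
Original string S is at sorted index 6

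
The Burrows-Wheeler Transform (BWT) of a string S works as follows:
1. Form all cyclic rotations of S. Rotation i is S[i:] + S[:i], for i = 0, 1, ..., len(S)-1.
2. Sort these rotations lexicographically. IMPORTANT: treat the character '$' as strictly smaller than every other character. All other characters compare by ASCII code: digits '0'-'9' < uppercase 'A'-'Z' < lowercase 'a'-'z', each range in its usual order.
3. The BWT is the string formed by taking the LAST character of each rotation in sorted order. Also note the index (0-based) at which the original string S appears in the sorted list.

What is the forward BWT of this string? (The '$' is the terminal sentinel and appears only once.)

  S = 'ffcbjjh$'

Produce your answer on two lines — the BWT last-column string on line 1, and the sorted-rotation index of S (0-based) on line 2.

Answer: hcff$jjb
4

Derivation:
All 8 rotations (rotation i = S[i:]+S[:i]):
  rot[0] = ffcbjjh$
  rot[1] = fcbjjh$f
  rot[2] = cbjjh$ff
  rot[3] = bjjh$ffc
  rot[4] = jjh$ffcb
  rot[5] = jh$ffcbj
  rot[6] = h$ffcbjj
  rot[7] = $ffcbjjh
Sorted (with $ < everything):
  sorted[0] = $ffcbjjh  (last char: 'h')
  sorted[1] = bjjh$ffc  (last char: 'c')
  sorted[2] = cbjjh$ff  (last char: 'f')
  sorted[3] = fcbjjh$f  (last char: 'f')
  sorted[4] = ffcbjjh$  (last char: '$')
  sorted[5] = h$ffcbjj  (last char: 'j')
  sorted[6] = jh$ffcbj  (last char: 'j')
  sorted[7] = jjh$ffcb  (last char: 'b')
Last column: hcff$jjb
Original string S is at sorted index 4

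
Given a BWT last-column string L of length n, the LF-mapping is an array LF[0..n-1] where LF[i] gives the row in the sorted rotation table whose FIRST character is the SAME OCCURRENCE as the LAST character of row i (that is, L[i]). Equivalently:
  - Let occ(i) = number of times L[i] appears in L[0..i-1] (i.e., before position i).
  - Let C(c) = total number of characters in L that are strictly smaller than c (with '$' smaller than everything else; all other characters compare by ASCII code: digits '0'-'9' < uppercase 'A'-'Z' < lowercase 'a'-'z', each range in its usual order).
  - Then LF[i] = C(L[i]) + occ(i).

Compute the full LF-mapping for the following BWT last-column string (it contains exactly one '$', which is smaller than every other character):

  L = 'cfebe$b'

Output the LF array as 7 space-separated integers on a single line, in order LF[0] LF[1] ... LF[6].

Answer: 3 6 4 1 5 0 2

Derivation:
Char counts: '$':1, 'b':2, 'c':1, 'e':2, 'f':1
C (first-col start): C('$')=0, C('b')=1, C('c')=3, C('e')=4, C('f')=6
L[0]='c': occ=0, LF[0]=C('c')+0=3+0=3
L[1]='f': occ=0, LF[1]=C('f')+0=6+0=6
L[2]='e': occ=0, LF[2]=C('e')+0=4+0=4
L[3]='b': occ=0, LF[3]=C('b')+0=1+0=1
L[4]='e': occ=1, LF[4]=C('e')+1=4+1=5
L[5]='$': occ=0, LF[5]=C('$')+0=0+0=0
L[6]='b': occ=1, LF[6]=C('b')+1=1+1=2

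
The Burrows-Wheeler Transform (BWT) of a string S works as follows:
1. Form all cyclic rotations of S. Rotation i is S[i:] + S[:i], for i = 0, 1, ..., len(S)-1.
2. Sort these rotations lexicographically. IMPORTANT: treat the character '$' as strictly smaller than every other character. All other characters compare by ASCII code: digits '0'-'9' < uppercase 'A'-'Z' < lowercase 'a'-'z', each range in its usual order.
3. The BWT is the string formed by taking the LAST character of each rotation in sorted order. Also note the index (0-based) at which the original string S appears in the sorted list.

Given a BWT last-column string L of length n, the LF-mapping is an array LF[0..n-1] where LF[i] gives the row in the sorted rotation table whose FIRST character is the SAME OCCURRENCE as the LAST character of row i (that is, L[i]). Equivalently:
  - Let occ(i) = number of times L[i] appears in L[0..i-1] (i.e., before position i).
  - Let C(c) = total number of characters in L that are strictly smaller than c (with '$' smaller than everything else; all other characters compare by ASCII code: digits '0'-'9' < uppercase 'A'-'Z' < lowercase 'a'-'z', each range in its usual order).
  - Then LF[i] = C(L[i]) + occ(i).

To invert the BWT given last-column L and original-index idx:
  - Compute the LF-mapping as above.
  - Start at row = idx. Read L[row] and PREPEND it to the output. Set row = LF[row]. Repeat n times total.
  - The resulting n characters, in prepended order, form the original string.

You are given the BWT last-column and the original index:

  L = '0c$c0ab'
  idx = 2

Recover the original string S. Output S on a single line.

LF mapping: 1 5 0 6 2 3 4
Walk LF starting at row 2, prepending L[row]:
  step 1: row=2, L[2]='$', prepend. Next row=LF[2]=0
  step 2: row=0, L[0]='0', prepend. Next row=LF[0]=1
  step 3: row=1, L[1]='c', prepend. Next row=LF[1]=5
  step 4: row=5, L[5]='a', prepend. Next row=LF[5]=3
  step 5: row=3, L[3]='c', prepend. Next row=LF[3]=6
  step 6: row=6, L[6]='b', prepend. Next row=LF[6]=4
  step 7: row=4, L[4]='0', prepend. Next row=LF[4]=2
Reversed output: 0bcac0$

Answer: 0bcac0$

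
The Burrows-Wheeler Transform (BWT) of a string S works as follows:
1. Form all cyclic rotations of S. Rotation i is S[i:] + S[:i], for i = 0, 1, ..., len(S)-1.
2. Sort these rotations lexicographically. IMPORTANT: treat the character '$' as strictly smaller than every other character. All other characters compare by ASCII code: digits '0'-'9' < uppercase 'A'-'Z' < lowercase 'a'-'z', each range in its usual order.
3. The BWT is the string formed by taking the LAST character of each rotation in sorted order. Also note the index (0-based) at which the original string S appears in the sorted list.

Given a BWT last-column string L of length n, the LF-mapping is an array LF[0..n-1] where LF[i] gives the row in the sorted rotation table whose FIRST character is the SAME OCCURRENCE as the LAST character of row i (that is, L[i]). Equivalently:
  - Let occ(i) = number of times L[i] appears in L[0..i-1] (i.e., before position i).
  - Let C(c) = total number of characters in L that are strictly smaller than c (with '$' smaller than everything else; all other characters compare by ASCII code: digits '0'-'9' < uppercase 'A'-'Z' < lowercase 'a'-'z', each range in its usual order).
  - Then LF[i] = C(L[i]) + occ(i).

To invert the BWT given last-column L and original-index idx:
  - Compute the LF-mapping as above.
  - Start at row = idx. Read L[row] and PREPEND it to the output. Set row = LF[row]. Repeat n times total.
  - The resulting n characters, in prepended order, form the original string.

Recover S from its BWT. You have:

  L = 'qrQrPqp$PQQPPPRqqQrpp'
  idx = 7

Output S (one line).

LF mapping: 14 18 6 19 1 15 11 0 2 7 8 3 4 5 10 16 17 9 20 12 13
Walk LF starting at row 7, prepending L[row]:
  step 1: row=7, L[7]='$', prepend. Next row=LF[7]=0
  step 2: row=0, L[0]='q', prepend. Next row=LF[0]=14
  step 3: row=14, L[14]='R', prepend. Next row=LF[14]=10
  step 4: row=10, L[10]='Q', prepend. Next row=LF[10]=8
  step 5: row=8, L[8]='P', prepend. Next row=LF[8]=2
  step 6: row=2, L[2]='Q', prepend. Next row=LF[2]=6
  step 7: row=6, L[6]='p', prepend. Next row=LF[6]=11
  step 8: row=11, L[11]='P', prepend. Next row=LF[11]=3
  step 9: row=3, L[3]='r', prepend. Next row=LF[3]=19
  step 10: row=19, L[19]='p', prepend. Next row=LF[19]=12
  step 11: row=12, L[12]='P', prepend. Next row=LF[12]=4
  step 12: row=4, L[4]='P', prepend. Next row=LF[4]=1
  step 13: row=1, L[1]='r', prepend. Next row=LF[1]=18
  step 14: row=18, L[18]='r', prepend. Next row=LF[18]=20
  step 15: row=20, L[20]='p', prepend. Next row=LF[20]=13
  step 16: row=13, L[13]='P', prepend. Next row=LF[13]=5
  step 17: row=5, L[5]='q', prepend. Next row=LF[5]=15
  step 18: row=15, L[15]='q', prepend. Next row=LF[15]=16
  step 19: row=16, L[16]='q', prepend. Next row=LF[16]=17
  step 20: row=17, L[17]='Q', prepend. Next row=LF[17]=9
  step 21: row=9, L[9]='Q', prepend. Next row=LF[9]=7
Reversed output: QQqqqPprrPPprPpQPQRq$

Answer: QQqqqPprrPPprPpQPQRq$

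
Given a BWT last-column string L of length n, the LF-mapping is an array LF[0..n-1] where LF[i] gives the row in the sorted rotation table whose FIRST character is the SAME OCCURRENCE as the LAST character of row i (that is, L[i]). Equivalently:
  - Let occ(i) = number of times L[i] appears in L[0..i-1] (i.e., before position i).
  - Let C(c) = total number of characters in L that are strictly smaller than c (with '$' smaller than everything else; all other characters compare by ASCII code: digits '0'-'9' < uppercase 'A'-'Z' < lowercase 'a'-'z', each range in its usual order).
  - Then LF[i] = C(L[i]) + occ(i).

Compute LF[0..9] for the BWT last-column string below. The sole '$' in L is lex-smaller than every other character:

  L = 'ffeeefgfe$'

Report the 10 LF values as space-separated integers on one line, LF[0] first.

Char counts: '$':1, 'e':4, 'f':4, 'g':1
C (first-col start): C('$')=0, C('e')=1, C('f')=5, C('g')=9
L[0]='f': occ=0, LF[0]=C('f')+0=5+0=5
L[1]='f': occ=1, LF[1]=C('f')+1=5+1=6
L[2]='e': occ=0, LF[2]=C('e')+0=1+0=1
L[3]='e': occ=1, LF[3]=C('e')+1=1+1=2
L[4]='e': occ=2, LF[4]=C('e')+2=1+2=3
L[5]='f': occ=2, LF[5]=C('f')+2=5+2=7
L[6]='g': occ=0, LF[6]=C('g')+0=9+0=9
L[7]='f': occ=3, LF[7]=C('f')+3=5+3=8
L[8]='e': occ=3, LF[8]=C('e')+3=1+3=4
L[9]='$': occ=0, LF[9]=C('$')+0=0+0=0

Answer: 5 6 1 2 3 7 9 8 4 0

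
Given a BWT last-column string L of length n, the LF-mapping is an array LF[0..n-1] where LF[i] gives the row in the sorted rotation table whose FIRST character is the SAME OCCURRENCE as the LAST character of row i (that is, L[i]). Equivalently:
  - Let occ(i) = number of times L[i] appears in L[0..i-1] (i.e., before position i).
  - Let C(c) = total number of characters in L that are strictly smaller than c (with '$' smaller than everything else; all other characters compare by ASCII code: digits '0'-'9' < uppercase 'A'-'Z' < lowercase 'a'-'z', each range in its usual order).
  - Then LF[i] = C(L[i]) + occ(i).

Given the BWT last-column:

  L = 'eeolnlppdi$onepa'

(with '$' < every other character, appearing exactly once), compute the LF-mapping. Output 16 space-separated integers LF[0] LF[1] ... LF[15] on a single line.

Answer: 3 4 11 7 9 8 13 14 2 6 0 12 10 5 15 1

Derivation:
Char counts: '$':1, 'a':1, 'd':1, 'e':3, 'i':1, 'l':2, 'n':2, 'o':2, 'p':3
C (first-col start): C('$')=0, C('a')=1, C('d')=2, C('e')=3, C('i')=6, C('l')=7, C('n')=9, C('o')=11, C('p')=13
L[0]='e': occ=0, LF[0]=C('e')+0=3+0=3
L[1]='e': occ=1, LF[1]=C('e')+1=3+1=4
L[2]='o': occ=0, LF[2]=C('o')+0=11+0=11
L[3]='l': occ=0, LF[3]=C('l')+0=7+0=7
L[4]='n': occ=0, LF[4]=C('n')+0=9+0=9
L[5]='l': occ=1, LF[5]=C('l')+1=7+1=8
L[6]='p': occ=0, LF[6]=C('p')+0=13+0=13
L[7]='p': occ=1, LF[7]=C('p')+1=13+1=14
L[8]='d': occ=0, LF[8]=C('d')+0=2+0=2
L[9]='i': occ=0, LF[9]=C('i')+0=6+0=6
L[10]='$': occ=0, LF[10]=C('$')+0=0+0=0
L[11]='o': occ=1, LF[11]=C('o')+1=11+1=12
L[12]='n': occ=1, LF[12]=C('n')+1=9+1=10
L[13]='e': occ=2, LF[13]=C('e')+2=3+2=5
L[14]='p': occ=2, LF[14]=C('p')+2=13+2=15
L[15]='a': occ=0, LF[15]=C('a')+0=1+0=1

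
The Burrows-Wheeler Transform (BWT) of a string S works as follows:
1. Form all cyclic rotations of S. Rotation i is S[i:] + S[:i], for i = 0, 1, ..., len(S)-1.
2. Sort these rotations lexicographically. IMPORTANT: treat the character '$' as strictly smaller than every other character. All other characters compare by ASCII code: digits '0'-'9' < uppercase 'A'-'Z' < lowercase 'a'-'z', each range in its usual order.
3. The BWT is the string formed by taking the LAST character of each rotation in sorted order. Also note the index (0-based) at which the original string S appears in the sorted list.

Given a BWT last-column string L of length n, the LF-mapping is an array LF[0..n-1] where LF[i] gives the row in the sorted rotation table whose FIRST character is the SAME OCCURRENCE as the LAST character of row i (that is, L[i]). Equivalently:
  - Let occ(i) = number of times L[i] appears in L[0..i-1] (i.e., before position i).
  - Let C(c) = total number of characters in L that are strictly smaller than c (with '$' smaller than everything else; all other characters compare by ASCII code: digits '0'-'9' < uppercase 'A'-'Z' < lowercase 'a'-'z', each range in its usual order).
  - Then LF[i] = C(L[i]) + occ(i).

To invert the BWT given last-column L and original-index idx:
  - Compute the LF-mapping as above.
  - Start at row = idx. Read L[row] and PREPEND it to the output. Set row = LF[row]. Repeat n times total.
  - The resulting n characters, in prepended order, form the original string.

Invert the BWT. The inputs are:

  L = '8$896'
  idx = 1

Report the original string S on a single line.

LF mapping: 2 0 3 4 1
Walk LF starting at row 1, prepending L[row]:
  step 1: row=1, L[1]='$', prepend. Next row=LF[1]=0
  step 2: row=0, L[0]='8', prepend. Next row=LF[0]=2
  step 3: row=2, L[2]='8', prepend. Next row=LF[2]=3
  step 4: row=3, L[3]='9', prepend. Next row=LF[3]=4
  step 5: row=4, L[4]='6', prepend. Next row=LF[4]=1
Reversed output: 6988$

Answer: 6988$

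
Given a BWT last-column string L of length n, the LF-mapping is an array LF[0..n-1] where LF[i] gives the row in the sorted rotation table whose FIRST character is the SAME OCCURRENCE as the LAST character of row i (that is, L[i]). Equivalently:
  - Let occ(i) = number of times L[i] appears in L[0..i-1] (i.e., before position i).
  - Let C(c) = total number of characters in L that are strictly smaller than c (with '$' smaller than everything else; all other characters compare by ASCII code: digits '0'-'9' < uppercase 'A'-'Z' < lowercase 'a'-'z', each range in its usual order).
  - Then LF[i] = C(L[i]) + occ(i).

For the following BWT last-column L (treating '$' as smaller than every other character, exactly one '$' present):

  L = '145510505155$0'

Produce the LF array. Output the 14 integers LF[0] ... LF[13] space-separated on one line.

Answer: 4 7 8 9 5 1 10 2 11 6 12 13 0 3

Derivation:
Char counts: '$':1, '0':3, '1':3, '4':1, '5':6
C (first-col start): C('$')=0, C('0')=1, C('1')=4, C('4')=7, C('5')=8
L[0]='1': occ=0, LF[0]=C('1')+0=4+0=4
L[1]='4': occ=0, LF[1]=C('4')+0=7+0=7
L[2]='5': occ=0, LF[2]=C('5')+0=8+0=8
L[3]='5': occ=1, LF[3]=C('5')+1=8+1=9
L[4]='1': occ=1, LF[4]=C('1')+1=4+1=5
L[5]='0': occ=0, LF[5]=C('0')+0=1+0=1
L[6]='5': occ=2, LF[6]=C('5')+2=8+2=10
L[7]='0': occ=1, LF[7]=C('0')+1=1+1=2
L[8]='5': occ=3, LF[8]=C('5')+3=8+3=11
L[9]='1': occ=2, LF[9]=C('1')+2=4+2=6
L[10]='5': occ=4, LF[10]=C('5')+4=8+4=12
L[11]='5': occ=5, LF[11]=C('5')+5=8+5=13
L[12]='$': occ=0, LF[12]=C('$')+0=0+0=0
L[13]='0': occ=2, LF[13]=C('0')+2=1+2=3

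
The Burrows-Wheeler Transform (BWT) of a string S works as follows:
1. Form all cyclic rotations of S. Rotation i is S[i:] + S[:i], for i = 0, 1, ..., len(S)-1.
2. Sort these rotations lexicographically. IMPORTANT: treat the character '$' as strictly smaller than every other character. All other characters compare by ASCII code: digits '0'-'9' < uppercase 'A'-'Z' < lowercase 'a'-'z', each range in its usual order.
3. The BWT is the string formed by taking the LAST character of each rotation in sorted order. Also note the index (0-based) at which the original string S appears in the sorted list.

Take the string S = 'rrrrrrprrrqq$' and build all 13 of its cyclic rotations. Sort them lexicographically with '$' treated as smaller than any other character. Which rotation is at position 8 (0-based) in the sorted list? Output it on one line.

Answer: rrrprrrqq$rrr

Derivation:
All 13 rotations (rotation i = S[i:]+S[:i]):
  rot[0] = rrrrrrprrrqq$
  rot[1] = rrrrrprrrqq$r
  rot[2] = rrrrprrrqq$rr
  rot[3] = rrrprrrqq$rrr
  rot[4] = rrprrrqq$rrrr
  rot[5] = rprrrqq$rrrrr
  rot[6] = prrrqq$rrrrrr
  rot[7] = rrrqq$rrrrrrp
  rot[8] = rrqq$rrrrrrpr
  rot[9] = rqq$rrrrrrprr
  rot[10] = qq$rrrrrrprrr
  rot[11] = q$rrrrrrprrrq
  rot[12] = $rrrrrrprrrqq
Sorted (with $ < everything):
  sorted[0] = $rrrrrrprrrqq
  sorted[1] = prrrqq$rrrrrr
  sorted[2] = q$rrrrrrprrrq
  sorted[3] = qq$rrrrrrprrr
  sorted[4] = rprrrqq$rrrrr
  sorted[5] = rqq$rrrrrrprr
  sorted[6] = rrprrrqq$rrrr
  sorted[7] = rrqq$rrrrrrpr
  sorted[8] = rrrprrrqq$rrr
  sorted[9] = rrrqq$rrrrrrp
  sorted[10] = rrrrprrrqq$rr
  sorted[11] = rrrrrprrrqq$r
  sorted[12] = rrrrrrprrrqq$
sorted[8] = rrrprrrqq$rrr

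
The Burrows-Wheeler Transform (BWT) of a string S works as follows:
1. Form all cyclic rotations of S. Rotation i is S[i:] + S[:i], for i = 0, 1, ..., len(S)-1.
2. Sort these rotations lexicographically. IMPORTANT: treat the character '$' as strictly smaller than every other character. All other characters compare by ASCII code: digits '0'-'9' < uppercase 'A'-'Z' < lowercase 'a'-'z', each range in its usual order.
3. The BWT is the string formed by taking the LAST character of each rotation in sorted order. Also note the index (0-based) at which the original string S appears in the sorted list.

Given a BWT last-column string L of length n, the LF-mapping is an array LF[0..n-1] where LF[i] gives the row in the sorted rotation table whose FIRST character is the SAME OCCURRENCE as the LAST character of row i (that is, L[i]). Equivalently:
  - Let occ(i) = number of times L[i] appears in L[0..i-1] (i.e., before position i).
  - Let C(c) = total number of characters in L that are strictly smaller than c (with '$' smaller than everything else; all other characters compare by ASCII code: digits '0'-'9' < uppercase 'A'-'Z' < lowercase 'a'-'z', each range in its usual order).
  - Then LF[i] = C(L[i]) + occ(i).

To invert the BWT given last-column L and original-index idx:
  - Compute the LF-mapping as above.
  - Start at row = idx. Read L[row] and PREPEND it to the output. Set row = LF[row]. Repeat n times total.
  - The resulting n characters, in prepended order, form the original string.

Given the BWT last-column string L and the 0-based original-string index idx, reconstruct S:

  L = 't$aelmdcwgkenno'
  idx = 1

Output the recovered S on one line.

Answer: acknowledgment$

Derivation:
LF mapping: 13 0 1 4 8 9 3 2 14 6 7 5 10 11 12
Walk LF starting at row 1, prepending L[row]:
  step 1: row=1, L[1]='$', prepend. Next row=LF[1]=0
  step 2: row=0, L[0]='t', prepend. Next row=LF[0]=13
  step 3: row=13, L[13]='n', prepend. Next row=LF[13]=11
  step 4: row=11, L[11]='e', prepend. Next row=LF[11]=5
  step 5: row=5, L[5]='m', prepend. Next row=LF[5]=9
  step 6: row=9, L[9]='g', prepend. Next row=LF[9]=6
  step 7: row=6, L[6]='d', prepend. Next row=LF[6]=3
  step 8: row=3, L[3]='e', prepend. Next row=LF[3]=4
  step 9: row=4, L[4]='l', prepend. Next row=LF[4]=8
  step 10: row=8, L[8]='w', prepend. Next row=LF[8]=14
  step 11: row=14, L[14]='o', prepend. Next row=LF[14]=12
  step 12: row=12, L[12]='n', prepend. Next row=LF[12]=10
  step 13: row=10, L[10]='k', prepend. Next row=LF[10]=7
  step 14: row=7, L[7]='c', prepend. Next row=LF[7]=2
  step 15: row=2, L[2]='a', prepend. Next row=LF[2]=1
Reversed output: acknowledgment$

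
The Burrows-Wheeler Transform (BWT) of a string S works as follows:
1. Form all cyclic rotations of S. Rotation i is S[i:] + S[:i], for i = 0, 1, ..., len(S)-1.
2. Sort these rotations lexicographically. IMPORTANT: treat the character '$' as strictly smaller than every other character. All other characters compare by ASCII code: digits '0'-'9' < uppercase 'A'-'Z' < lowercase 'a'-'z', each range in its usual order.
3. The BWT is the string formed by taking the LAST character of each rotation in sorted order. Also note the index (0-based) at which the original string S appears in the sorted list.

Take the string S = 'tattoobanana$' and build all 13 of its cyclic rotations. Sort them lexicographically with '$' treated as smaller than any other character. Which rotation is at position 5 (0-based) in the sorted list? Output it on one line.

Answer: banana$tattoo

Derivation:
All 13 rotations (rotation i = S[i:]+S[:i]):
  rot[0] = tattoobanana$
  rot[1] = attoobanana$t
  rot[2] = ttoobanana$ta
  rot[3] = toobanana$tat
  rot[4] = oobanana$tatt
  rot[5] = obanana$tatto
  rot[6] = banana$tattoo
  rot[7] = anana$tattoob
  rot[8] = nana$tattooba
  rot[9] = ana$tattooban
  rot[10] = na$tattoobana
  rot[11] = a$tattoobanan
  rot[12] = $tattoobanana
Sorted (with $ < everything):
  sorted[0] = $tattoobanana
  sorted[1] = a$tattoobanan
  sorted[2] = ana$tattooban
  sorted[3] = anana$tattoob
  sorted[4] = attoobanana$t
  sorted[5] = banana$tattoo
  sorted[6] = na$tattoobana
  sorted[7] = nana$tattooba
  sorted[8] = obanana$tatto
  sorted[9] = oobanana$tatt
  sorted[10] = tattoobanana$
  sorted[11] = toobanana$tat
  sorted[12] = ttoobanana$ta
sorted[5] = banana$tattoo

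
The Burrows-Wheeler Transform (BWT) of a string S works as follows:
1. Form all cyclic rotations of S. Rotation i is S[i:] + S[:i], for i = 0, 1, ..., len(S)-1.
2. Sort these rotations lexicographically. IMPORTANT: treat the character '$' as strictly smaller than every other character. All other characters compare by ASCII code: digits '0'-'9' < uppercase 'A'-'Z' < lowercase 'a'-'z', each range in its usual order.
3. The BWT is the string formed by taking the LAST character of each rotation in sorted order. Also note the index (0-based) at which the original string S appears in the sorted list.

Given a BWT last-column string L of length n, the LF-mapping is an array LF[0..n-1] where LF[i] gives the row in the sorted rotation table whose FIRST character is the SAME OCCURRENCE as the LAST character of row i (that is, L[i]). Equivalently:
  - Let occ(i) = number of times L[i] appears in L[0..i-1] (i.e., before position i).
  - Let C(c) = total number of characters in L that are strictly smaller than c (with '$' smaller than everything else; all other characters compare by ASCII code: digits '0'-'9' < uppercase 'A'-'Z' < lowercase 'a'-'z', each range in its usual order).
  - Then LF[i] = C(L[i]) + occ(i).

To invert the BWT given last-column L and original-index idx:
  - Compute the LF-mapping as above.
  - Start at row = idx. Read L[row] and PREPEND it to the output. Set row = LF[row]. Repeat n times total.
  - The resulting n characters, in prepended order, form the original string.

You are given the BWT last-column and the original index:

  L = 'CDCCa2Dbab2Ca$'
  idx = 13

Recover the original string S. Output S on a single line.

Answer: baC2aDCabD2CC$

Derivation:
LF mapping: 3 7 4 5 9 1 8 12 10 13 2 6 11 0
Walk LF starting at row 13, prepending L[row]:
  step 1: row=13, L[13]='$', prepend. Next row=LF[13]=0
  step 2: row=0, L[0]='C', prepend. Next row=LF[0]=3
  step 3: row=3, L[3]='C', prepend. Next row=LF[3]=5
  step 4: row=5, L[5]='2', prepend. Next row=LF[5]=1
  step 5: row=1, L[1]='D', prepend. Next row=LF[1]=7
  step 6: row=7, L[7]='b', prepend. Next row=LF[7]=12
  step 7: row=12, L[12]='a', prepend. Next row=LF[12]=11
  step 8: row=11, L[11]='C', prepend. Next row=LF[11]=6
  step 9: row=6, L[6]='D', prepend. Next row=LF[6]=8
  step 10: row=8, L[8]='a', prepend. Next row=LF[8]=10
  step 11: row=10, L[10]='2', prepend. Next row=LF[10]=2
  step 12: row=2, L[2]='C', prepend. Next row=LF[2]=4
  step 13: row=4, L[4]='a', prepend. Next row=LF[4]=9
  step 14: row=9, L[9]='b', prepend. Next row=LF[9]=13
Reversed output: baC2aDCabD2CC$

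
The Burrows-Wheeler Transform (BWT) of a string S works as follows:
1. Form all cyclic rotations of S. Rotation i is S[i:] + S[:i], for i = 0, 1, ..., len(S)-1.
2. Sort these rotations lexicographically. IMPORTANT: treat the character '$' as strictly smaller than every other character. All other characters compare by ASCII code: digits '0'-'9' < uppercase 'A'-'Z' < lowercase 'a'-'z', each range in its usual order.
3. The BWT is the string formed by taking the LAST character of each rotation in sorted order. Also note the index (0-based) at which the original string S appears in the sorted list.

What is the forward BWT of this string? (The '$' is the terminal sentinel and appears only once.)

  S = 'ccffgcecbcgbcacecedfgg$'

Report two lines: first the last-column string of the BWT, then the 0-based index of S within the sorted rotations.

Answer: gcgcbe$gaecbeccccfdgcff
6

Derivation:
All 23 rotations (rotation i = S[i:]+S[:i]):
  rot[0] = ccffgcecbcgbcacecedfgg$
  rot[1] = cffgcecbcgbcacecedfgg$c
  rot[2] = ffgcecbcgbcacecedfgg$cc
  rot[3] = fgcecbcgbcacecedfgg$ccf
  rot[4] = gcecbcgbcacecedfgg$ccff
  rot[5] = cecbcgbcacecedfgg$ccffg
  rot[6] = ecbcgbcacecedfgg$ccffgc
  rot[7] = cbcgbcacecedfgg$ccffgce
  rot[8] = bcgbcacecedfgg$ccffgcec
  rot[9] = cgbcacecedfgg$ccffgcecb
  rot[10] = gbcacecedfgg$ccffgcecbc
  rot[11] = bcacecedfgg$ccffgcecbcg
  rot[12] = cacecedfgg$ccffgcecbcgb
  rot[13] = acecedfgg$ccffgcecbcgbc
  rot[14] = cecedfgg$ccffgcecbcgbca
  rot[15] = ecedfgg$ccffgcecbcgbcac
  rot[16] = cedfgg$ccffgcecbcgbcace
  rot[17] = edfgg$ccffgcecbcgbcacec
  rot[18] = dfgg$ccffgcecbcgbcacece
  rot[19] = fgg$ccffgcecbcgbcaceced
  rot[20] = gg$ccffgcecbcgbcacecedf
  rot[21] = g$ccffgcecbcgbcacecedfg
  rot[22] = $ccffgcecbcgbcacecedfgg
Sorted (with $ < everything):
  sorted[0] = $ccffgcecbcgbcacecedfgg  (last char: 'g')
  sorted[1] = acecedfgg$ccffgcecbcgbc  (last char: 'c')
  sorted[2] = bcacecedfgg$ccffgcecbcg  (last char: 'g')
  sorted[3] = bcgbcacecedfgg$ccffgcec  (last char: 'c')
  sorted[4] = cacecedfgg$ccffgcecbcgb  (last char: 'b')
  sorted[5] = cbcgbcacecedfgg$ccffgce  (last char: 'e')
  sorted[6] = ccffgcecbcgbcacecedfgg$  (last char: '$')
  sorted[7] = cecbcgbcacecedfgg$ccffg  (last char: 'g')
  sorted[8] = cecedfgg$ccffgcecbcgbca  (last char: 'a')
  sorted[9] = cedfgg$ccffgcecbcgbcace  (last char: 'e')
  sorted[10] = cffgcecbcgbcacecedfgg$c  (last char: 'c')
  sorted[11] = cgbcacecedfgg$ccffgcecb  (last char: 'b')
  sorted[12] = dfgg$ccffgcecbcgbcacece  (last char: 'e')
  sorted[13] = ecbcgbcacecedfgg$ccffgc  (last char: 'c')
  sorted[14] = ecedfgg$ccffgcecbcgbcac  (last char: 'c')
  sorted[15] = edfgg$ccffgcecbcgbcacec  (last char: 'c')
  sorted[16] = ffgcecbcgbcacecedfgg$cc  (last char: 'c')
  sorted[17] = fgcecbcgbcacecedfgg$ccf  (last char: 'f')
  sorted[18] = fgg$ccffgcecbcgbcaceced  (last char: 'd')
  sorted[19] = g$ccffgcecbcgbcacecedfg  (last char: 'g')
  sorted[20] = gbcacecedfgg$ccffgcecbc  (last char: 'c')
  sorted[21] = gcecbcgbcacecedfgg$ccff  (last char: 'f')
  sorted[22] = gg$ccffgcecbcgbcacecedf  (last char: 'f')
Last column: gcgcbe$gaecbeccccfdgcff
Original string S is at sorted index 6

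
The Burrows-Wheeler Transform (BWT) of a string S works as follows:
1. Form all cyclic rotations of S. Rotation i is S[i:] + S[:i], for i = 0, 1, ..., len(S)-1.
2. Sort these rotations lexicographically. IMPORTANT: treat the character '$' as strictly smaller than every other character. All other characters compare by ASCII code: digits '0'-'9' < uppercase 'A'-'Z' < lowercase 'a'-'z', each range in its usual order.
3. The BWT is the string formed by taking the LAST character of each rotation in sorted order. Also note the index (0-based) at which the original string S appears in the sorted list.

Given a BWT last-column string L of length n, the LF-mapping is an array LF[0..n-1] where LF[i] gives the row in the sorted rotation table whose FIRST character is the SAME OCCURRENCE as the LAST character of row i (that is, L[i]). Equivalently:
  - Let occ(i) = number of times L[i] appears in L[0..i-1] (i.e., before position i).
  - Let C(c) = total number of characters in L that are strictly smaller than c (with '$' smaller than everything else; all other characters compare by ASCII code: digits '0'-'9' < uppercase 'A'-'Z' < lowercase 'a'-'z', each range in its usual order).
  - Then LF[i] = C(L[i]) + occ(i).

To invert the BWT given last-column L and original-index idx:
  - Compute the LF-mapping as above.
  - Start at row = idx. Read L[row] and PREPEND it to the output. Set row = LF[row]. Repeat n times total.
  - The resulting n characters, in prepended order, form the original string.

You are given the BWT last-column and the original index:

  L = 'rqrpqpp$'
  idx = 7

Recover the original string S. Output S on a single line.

Answer: rpqqppr$

Derivation:
LF mapping: 6 4 7 1 5 2 3 0
Walk LF starting at row 7, prepending L[row]:
  step 1: row=7, L[7]='$', prepend. Next row=LF[7]=0
  step 2: row=0, L[0]='r', prepend. Next row=LF[0]=6
  step 3: row=6, L[6]='p', prepend. Next row=LF[6]=3
  step 4: row=3, L[3]='p', prepend. Next row=LF[3]=1
  step 5: row=1, L[1]='q', prepend. Next row=LF[1]=4
  step 6: row=4, L[4]='q', prepend. Next row=LF[4]=5
  step 7: row=5, L[5]='p', prepend. Next row=LF[5]=2
  step 8: row=2, L[2]='r', prepend. Next row=LF[2]=7
Reversed output: rpqqppr$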